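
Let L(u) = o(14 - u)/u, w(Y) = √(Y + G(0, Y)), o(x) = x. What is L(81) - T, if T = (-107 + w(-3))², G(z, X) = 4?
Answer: -910183/81 ≈ -11237.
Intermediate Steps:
w(Y) = √(4 + Y) (w(Y) = √(Y + 4) = √(4 + Y))
T = 11236 (T = (-107 + √(4 - 3))² = (-107 + √1)² = (-107 + 1)² = (-106)² = 11236)
L(u) = (14 - u)/u
L(81) - T = (14 - 1*81)/81 - 1*11236 = (14 - 81)/81 - 11236 = (1/81)*(-67) - 11236 = -67/81 - 11236 = -910183/81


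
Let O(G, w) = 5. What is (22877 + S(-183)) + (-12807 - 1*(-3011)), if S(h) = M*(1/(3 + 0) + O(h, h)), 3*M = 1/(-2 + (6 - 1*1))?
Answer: 353203/27 ≈ 13082.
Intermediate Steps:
M = 1/9 (M = 1/(3*(-2 + (6 - 1*1))) = 1/(3*(-2 + (6 - 1))) = 1/(3*(-2 + 5)) = (1/3)/3 = (1/3)*(1/3) = 1/9 ≈ 0.11111)
S(h) = 16/27 (S(h) = (1/(3 + 0) + 5)/9 = (1/3 + 5)/9 = (1/9)*(16/3) = 16/27)
(22877 + S(-183)) + (-12807 - 1*(-3011)) = (22877 + 16/27) + (-12807 - 1*(-3011)) = 617695/27 + (-12807 + 3011) = 617695/27 - 9796 = 353203/27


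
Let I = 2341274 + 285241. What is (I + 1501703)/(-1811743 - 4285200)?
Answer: -4128218/6096943 ≈ -0.67710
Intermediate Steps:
I = 2626515
(I + 1501703)/(-1811743 - 4285200) = (2626515 + 1501703)/(-1811743 - 4285200) = 4128218/(-6096943) = 4128218*(-1/6096943) = -4128218/6096943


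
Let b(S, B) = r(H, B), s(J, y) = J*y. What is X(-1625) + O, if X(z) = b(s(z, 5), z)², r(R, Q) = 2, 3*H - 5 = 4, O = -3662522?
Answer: -3662518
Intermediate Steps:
H = 3 (H = 5/3 + (⅓)*4 = 5/3 + 4/3 = 3)
b(S, B) = 2
X(z) = 4 (X(z) = 2² = 4)
X(-1625) + O = 4 - 3662522 = -3662518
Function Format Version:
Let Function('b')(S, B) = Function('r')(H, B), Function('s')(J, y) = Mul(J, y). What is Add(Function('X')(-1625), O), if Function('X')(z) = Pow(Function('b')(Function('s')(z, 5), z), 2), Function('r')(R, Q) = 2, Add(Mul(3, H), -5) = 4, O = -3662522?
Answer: -3662518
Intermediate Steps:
H = 3 (H = Add(Rational(5, 3), Mul(Rational(1, 3), 4)) = Add(Rational(5, 3), Rational(4, 3)) = 3)
Function('b')(S, B) = 2
Function('X')(z) = 4 (Function('X')(z) = Pow(2, 2) = 4)
Add(Function('X')(-1625), O) = Add(4, -3662522) = -3662518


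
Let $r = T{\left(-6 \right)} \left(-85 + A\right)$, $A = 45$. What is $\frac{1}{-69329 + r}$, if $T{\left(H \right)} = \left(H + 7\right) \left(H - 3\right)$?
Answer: $- \frac{1}{68969} \approx -1.4499 \cdot 10^{-5}$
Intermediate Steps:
$T{\left(H \right)} = \left(-3 + H\right) \left(7 + H\right)$ ($T{\left(H \right)} = \left(7 + H\right) \left(-3 + H\right) = \left(-3 + H\right) \left(7 + H\right)$)
$r = 360$ ($r = \left(-21 + \left(-6\right)^{2} + 4 \left(-6\right)\right) \left(-85 + 45\right) = \left(-21 + 36 - 24\right) \left(-40\right) = \left(-9\right) \left(-40\right) = 360$)
$\frac{1}{-69329 + r} = \frac{1}{-69329 + 360} = \frac{1}{-68969} = - \frac{1}{68969}$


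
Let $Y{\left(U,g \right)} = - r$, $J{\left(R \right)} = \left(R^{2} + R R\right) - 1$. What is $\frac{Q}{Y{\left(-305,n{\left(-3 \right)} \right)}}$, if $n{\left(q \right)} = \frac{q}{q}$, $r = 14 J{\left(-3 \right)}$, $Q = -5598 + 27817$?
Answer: $- \frac{1307}{14} \approx -93.357$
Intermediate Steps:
$Q = 22219$
$J{\left(R \right)} = -1 + 2 R^{2}$ ($J{\left(R \right)} = \left(R^{2} + R^{2}\right) - 1 = 2 R^{2} - 1 = -1 + 2 R^{2}$)
$r = 238$ ($r = 14 \left(-1 + 2 \left(-3\right)^{2}\right) = 14 \left(-1 + 2 \cdot 9\right) = 14 \left(-1 + 18\right) = 14 \cdot 17 = 238$)
$n{\left(q \right)} = 1$
$Y{\left(U,g \right)} = -238$ ($Y{\left(U,g \right)} = \left(-1\right) 238 = -238$)
$\frac{Q}{Y{\left(-305,n{\left(-3 \right)} \right)}} = \frac{22219}{-238} = 22219 \left(- \frac{1}{238}\right) = - \frac{1307}{14}$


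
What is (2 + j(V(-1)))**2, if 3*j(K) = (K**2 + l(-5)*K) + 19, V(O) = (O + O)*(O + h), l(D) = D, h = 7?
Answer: 52441/9 ≈ 5826.8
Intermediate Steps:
V(O) = 2*O*(7 + O) (V(O) = (O + O)*(O + 7) = (2*O)*(7 + O) = 2*O*(7 + O))
j(K) = 19/3 - 5*K/3 + K**2/3 (j(K) = ((K**2 - 5*K) + 19)/3 = (19 + K**2 - 5*K)/3 = 19/3 - 5*K/3 + K**2/3)
(2 + j(V(-1)))**2 = (2 + (19/3 - 10*(-1)*(7 - 1)/3 + (2*(-1)*(7 - 1))**2/3))**2 = (2 + (19/3 - 10*(-1)*6/3 + (2*(-1)*6)**2/3))**2 = (2 + (19/3 - 5/3*(-12) + (1/3)*(-12)**2))**2 = (2 + (19/3 + 20 + (1/3)*144))**2 = (2 + (19/3 + 20 + 48))**2 = (2 + 223/3)**2 = (229/3)**2 = 52441/9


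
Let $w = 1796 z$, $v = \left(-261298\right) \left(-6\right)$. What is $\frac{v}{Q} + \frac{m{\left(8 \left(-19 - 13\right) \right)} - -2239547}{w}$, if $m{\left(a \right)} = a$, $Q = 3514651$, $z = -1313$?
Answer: $- \frac{4173250215817}{8288067226348} \approx -0.50352$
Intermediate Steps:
$v = 1567788$
$w = -2358148$ ($w = 1796 \left(-1313\right) = -2358148$)
$\frac{v}{Q} + \frac{m{\left(8 \left(-19 - 13\right) \right)} - -2239547}{w} = \frac{1567788}{3514651} + \frac{8 \left(-19 - 13\right) - -2239547}{-2358148} = 1567788 \cdot \frac{1}{3514651} + \left(8 \left(-32\right) + 2239547\right) \left(- \frac{1}{2358148}\right) = \frac{1567788}{3514651} + \left(-256 + 2239547\right) \left(- \frac{1}{2358148}\right) = \frac{1567788}{3514651} + 2239291 \left(- \frac{1}{2358148}\right) = \frac{1567788}{3514651} - \frac{2239291}{2358148} = - \frac{4173250215817}{8288067226348}$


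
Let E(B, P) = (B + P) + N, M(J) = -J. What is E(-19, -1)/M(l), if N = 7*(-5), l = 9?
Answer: 55/9 ≈ 6.1111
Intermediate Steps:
N = -35
E(B, P) = -35 + B + P (E(B, P) = (B + P) - 35 = -35 + B + P)
E(-19, -1)/M(l) = (-35 - 19 - 1)/((-1*9)) = -55/(-9) = -55*(-⅑) = 55/9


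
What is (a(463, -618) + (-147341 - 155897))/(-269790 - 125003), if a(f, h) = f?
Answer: 302775/394793 ≈ 0.76692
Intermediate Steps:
(a(463, -618) + (-147341 - 155897))/(-269790 - 125003) = (463 + (-147341 - 155897))/(-269790 - 125003) = (463 - 303238)/(-394793) = -302775*(-1/394793) = 302775/394793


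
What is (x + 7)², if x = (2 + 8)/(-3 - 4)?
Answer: 1521/49 ≈ 31.041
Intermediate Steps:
x = -10/7 (x = 10/(-7) = 10*(-⅐) = -10/7 ≈ -1.4286)
(x + 7)² = (-10/7 + 7)² = (39/7)² = 1521/49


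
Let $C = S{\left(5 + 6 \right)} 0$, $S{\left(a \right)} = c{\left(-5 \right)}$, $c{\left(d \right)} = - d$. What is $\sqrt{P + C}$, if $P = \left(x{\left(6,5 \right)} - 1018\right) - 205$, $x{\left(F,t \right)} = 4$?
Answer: $i \sqrt{1219} \approx 34.914 i$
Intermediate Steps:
$S{\left(a \right)} = 5$ ($S{\left(a \right)} = \left(-1\right) \left(-5\right) = 5$)
$C = 0$ ($C = 5 \cdot 0 = 0$)
$P = -1219$ ($P = \left(4 - 1018\right) - 205 = -1014 - 205 = -1219$)
$\sqrt{P + C} = \sqrt{-1219 + 0} = \sqrt{-1219} = i \sqrt{1219}$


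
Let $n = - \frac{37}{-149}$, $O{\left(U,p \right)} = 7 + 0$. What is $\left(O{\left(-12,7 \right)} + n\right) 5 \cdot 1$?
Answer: $\frac{5400}{149} \approx 36.242$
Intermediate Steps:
$O{\left(U,p \right)} = 7$
$n = \frac{37}{149}$ ($n = \left(-37\right) \left(- \frac{1}{149}\right) = \frac{37}{149} \approx 0.24832$)
$\left(O{\left(-12,7 \right)} + n\right) 5 \cdot 1 = \left(7 + \frac{37}{149}\right) 5 \cdot 1 = \frac{1080}{149} \cdot 5 = \frac{5400}{149}$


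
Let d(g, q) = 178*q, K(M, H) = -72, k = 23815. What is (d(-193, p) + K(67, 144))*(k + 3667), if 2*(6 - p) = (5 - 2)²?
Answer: 5358990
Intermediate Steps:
p = 3/2 (p = 6 - (5 - 2)²/2 = 6 - ½*3² = 6 - ½*9 = 6 - 9/2 = 3/2 ≈ 1.5000)
(d(-193, p) + K(67, 144))*(k + 3667) = (178*(3/2) - 72)*(23815 + 3667) = (267 - 72)*27482 = 195*27482 = 5358990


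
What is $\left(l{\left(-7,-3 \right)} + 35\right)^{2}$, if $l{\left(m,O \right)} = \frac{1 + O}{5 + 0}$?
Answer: $\frac{29929}{25} \approx 1197.2$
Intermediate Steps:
$l{\left(m,O \right)} = \frac{1}{5} + \frac{O}{5}$ ($l{\left(m,O \right)} = \frac{1 + O}{5} = \left(1 + O\right) \frac{1}{5} = \frac{1}{5} + \frac{O}{5}$)
$\left(l{\left(-7,-3 \right)} + 35\right)^{2} = \left(\left(\frac{1}{5} + \frac{1}{5} \left(-3\right)\right) + 35\right)^{2} = \left(\left(\frac{1}{5} - \frac{3}{5}\right) + 35\right)^{2} = \left(- \frac{2}{5} + 35\right)^{2} = \left(\frac{173}{5}\right)^{2} = \frac{29929}{25}$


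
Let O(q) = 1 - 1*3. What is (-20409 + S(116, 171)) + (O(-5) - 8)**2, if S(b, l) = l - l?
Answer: -20309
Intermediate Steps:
S(b, l) = 0
O(q) = -2 (O(q) = 1 - 3 = -2)
(-20409 + S(116, 171)) + (O(-5) - 8)**2 = (-20409 + 0) + (-2 - 8)**2 = -20409 + (-10)**2 = -20409 + 100 = -20309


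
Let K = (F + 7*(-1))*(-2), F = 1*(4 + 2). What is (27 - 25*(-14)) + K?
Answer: 379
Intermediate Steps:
F = 6 (F = 1*6 = 6)
K = 2 (K = (6 + 7*(-1))*(-2) = (6 - 7)*(-2) = -1*(-2) = 2)
(27 - 25*(-14)) + K = (27 - 25*(-14)) + 2 = (27 + 350) + 2 = 377 + 2 = 379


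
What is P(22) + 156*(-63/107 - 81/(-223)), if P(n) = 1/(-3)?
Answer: -2542637/71583 ≈ -35.520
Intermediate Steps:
P(n) = -1/3
P(22) + 156*(-63/107 - 81/(-223)) = -1/3 + 156*(-63/107 - 81/(-223)) = -1/3 + 156*(-63*1/107 - 81*(-1/223)) = -1/3 + 156*(-63/107 + 81/223) = -1/3 + 156*(-5382/23861) = -1/3 - 839592/23861 = -2542637/71583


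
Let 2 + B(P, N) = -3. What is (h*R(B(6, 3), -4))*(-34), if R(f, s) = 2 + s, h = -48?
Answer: -3264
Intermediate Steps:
B(P, N) = -5 (B(P, N) = -2 - 3 = -5)
(h*R(B(6, 3), -4))*(-34) = -48*(2 - 4)*(-34) = -48*(-2)*(-34) = 96*(-34) = -3264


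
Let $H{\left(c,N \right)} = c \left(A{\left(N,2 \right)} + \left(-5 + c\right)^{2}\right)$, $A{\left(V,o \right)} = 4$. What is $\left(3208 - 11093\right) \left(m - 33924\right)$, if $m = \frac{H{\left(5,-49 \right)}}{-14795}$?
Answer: $\frac{791505131200}{2959} \approx 2.6749 \cdot 10^{8}$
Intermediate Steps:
$H{\left(c,N \right)} = c \left(4 + \left(-5 + c\right)^{2}\right)$
$m = - \frac{4}{2959}$ ($m = \frac{5 \left(4 + \left(-5 + 5\right)^{2}\right)}{-14795} = 5 \left(4 + 0^{2}\right) \left(- \frac{1}{14795}\right) = 5 \left(4 + 0\right) \left(- \frac{1}{14795}\right) = 5 \cdot 4 \left(- \frac{1}{14795}\right) = 20 \left(- \frac{1}{14795}\right) = - \frac{4}{2959} \approx -0.0013518$)
$\left(3208 - 11093\right) \left(m - 33924\right) = \left(3208 - 11093\right) \left(- \frac{4}{2959} - 33924\right) = \left(-7885\right) \left(- \frac{100381120}{2959}\right) = \frac{791505131200}{2959}$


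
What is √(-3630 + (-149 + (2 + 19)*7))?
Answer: 4*I*√227 ≈ 60.266*I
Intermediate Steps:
√(-3630 + (-149 + (2 + 19)*7)) = √(-3630 + (-149 + 21*7)) = √(-3630 + (-149 + 147)) = √(-3630 - 2) = √(-3632) = 4*I*√227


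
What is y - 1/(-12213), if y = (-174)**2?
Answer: 369760789/12213 ≈ 30276.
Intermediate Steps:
y = 30276
y - 1/(-12213) = 30276 - 1/(-12213) = 30276 - 1*(-1/12213) = 30276 + 1/12213 = 369760789/12213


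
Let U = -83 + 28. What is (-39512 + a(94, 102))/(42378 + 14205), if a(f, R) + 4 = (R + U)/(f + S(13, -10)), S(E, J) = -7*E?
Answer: -118501/169749 ≈ -0.69810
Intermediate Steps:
U = -55
a(f, R) = -4 + (-55 + R)/(-91 + f) (a(f, R) = -4 + (R - 55)/(f - 7*13) = -4 + (-55 + R)/(f - 91) = -4 + (-55 + R)/(-91 + f))
(-39512 + a(94, 102))/(42378 + 14205) = (-39512 + (309 + 102 - 4*94)/(-91 + 94))/(42378 + 14205) = (-39512 + (309 + 102 - 376)/3)/56583 = (-39512 + (1/3)*35)*(1/56583) = (-39512 + 35/3)*(1/56583) = -118501/3*1/56583 = -118501/169749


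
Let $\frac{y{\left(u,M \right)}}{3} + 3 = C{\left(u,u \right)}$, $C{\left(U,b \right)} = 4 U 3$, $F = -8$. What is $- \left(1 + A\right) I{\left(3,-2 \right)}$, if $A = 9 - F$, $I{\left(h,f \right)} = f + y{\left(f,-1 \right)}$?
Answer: $1494$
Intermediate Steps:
$C{\left(U,b \right)} = 12 U$
$y{\left(u,M \right)} = -9 + 36 u$ ($y{\left(u,M \right)} = -9 + 3 \cdot 12 u = -9 + 36 u$)
$I{\left(h,f \right)} = -9 + 37 f$ ($I{\left(h,f \right)} = f + \left(-9 + 36 f\right) = -9 + 37 f$)
$A = 17$ ($A = 9 - -8 = 9 + 8 = 17$)
$- \left(1 + A\right) I{\left(3,-2 \right)} = - \left(1 + 17\right) \left(-9 + 37 \left(-2\right)\right) = - 18 \left(-9 - 74\right) = - 18 \left(-83\right) = \left(-1\right) \left(-1494\right) = 1494$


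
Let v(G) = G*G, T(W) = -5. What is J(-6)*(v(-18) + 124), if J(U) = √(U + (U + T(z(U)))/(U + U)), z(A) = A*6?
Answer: 224*I*√183/3 ≈ 1010.1*I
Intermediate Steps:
z(A) = 6*A
v(G) = G²
J(U) = √(U + (-5 + U)/(2*U)) (J(U) = √(U + (U - 5)/(U + U)) = √(U + (-5 + U)/((2*U))) = √(U + (-5 + U)*(1/(2*U))) = √(U + (-5 + U)/(2*U)))
J(-6)*(v(-18) + 124) = (√(2 - 10/(-6) + 4*(-6))/2)*((-18)² + 124) = (√(2 - 10*(-⅙) - 24)/2)*(324 + 124) = (√(2 + 5/3 - 24)/2)*448 = (√(-61/3)/2)*448 = ((I*√183/3)/2)*448 = (I*√183/6)*448 = 224*I*√183/3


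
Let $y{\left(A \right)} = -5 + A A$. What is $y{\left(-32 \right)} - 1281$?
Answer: $-262$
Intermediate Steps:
$y{\left(A \right)} = -5 + A^{2}$
$y{\left(-32 \right)} - 1281 = \left(-5 + \left(-32\right)^{2}\right) - 1281 = \left(-5 + 1024\right) - 1281 = 1019 - 1281 = -262$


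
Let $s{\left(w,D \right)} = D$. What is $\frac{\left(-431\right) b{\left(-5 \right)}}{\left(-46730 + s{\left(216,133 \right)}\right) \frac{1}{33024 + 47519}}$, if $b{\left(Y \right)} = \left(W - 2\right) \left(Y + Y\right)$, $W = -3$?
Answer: $\frac{1735701650}{46597} \approx 37249.0$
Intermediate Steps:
$b{\left(Y \right)} = - 10 Y$ ($b{\left(Y \right)} = \left(-3 - 2\right) \left(Y + Y\right) = \left(-3 + \left(-4 + 2\right)\right) 2 Y = \left(-3 - 2\right) 2 Y = - 5 \cdot 2 Y = - 10 Y$)
$\frac{\left(-431\right) b{\left(-5 \right)}}{\left(-46730 + s{\left(216,133 \right)}\right) \frac{1}{33024 + 47519}} = \frac{\left(-431\right) \left(\left(-10\right) \left(-5\right)\right)}{\left(-46730 + 133\right) \frac{1}{33024 + 47519}} = \frac{\left(-431\right) 50}{\left(-46597\right) \frac{1}{80543}} = - \frac{21550}{\left(-46597\right) \frac{1}{80543}} = - \frac{21550}{- \frac{46597}{80543}} = \left(-21550\right) \left(- \frac{80543}{46597}\right) = \frac{1735701650}{46597}$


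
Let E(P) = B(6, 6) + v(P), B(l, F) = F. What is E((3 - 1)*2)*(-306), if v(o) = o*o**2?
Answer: -21420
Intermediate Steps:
v(o) = o**3
E(P) = 6 + P**3
E((3 - 1)*2)*(-306) = (6 + ((3 - 1)*2)**3)*(-306) = (6 + (2*2)**3)*(-306) = (6 + 4**3)*(-306) = (6 + 64)*(-306) = 70*(-306) = -21420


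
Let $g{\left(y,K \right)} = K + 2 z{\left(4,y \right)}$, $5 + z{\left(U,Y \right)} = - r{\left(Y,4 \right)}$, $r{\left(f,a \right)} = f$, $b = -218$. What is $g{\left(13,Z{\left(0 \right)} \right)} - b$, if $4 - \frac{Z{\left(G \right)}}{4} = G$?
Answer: $198$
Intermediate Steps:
$z{\left(U,Y \right)} = -5 - Y$
$Z{\left(G \right)} = 16 - 4 G$
$g{\left(y,K \right)} = -10 + K - 2 y$ ($g{\left(y,K \right)} = K + 2 \left(-5 - y\right) = K - \left(10 + 2 y\right) = -10 + K - 2 y$)
$g{\left(13,Z{\left(0 \right)} \right)} - b = \left(-10 + \left(16 - 0\right) - 26\right) - -218 = \left(-10 + \left(16 + 0\right) - 26\right) + 218 = \left(-10 + 16 - 26\right) + 218 = -20 + 218 = 198$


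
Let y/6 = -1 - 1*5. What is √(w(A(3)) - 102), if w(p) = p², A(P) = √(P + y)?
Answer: 3*I*√15 ≈ 11.619*I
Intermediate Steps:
y = -36 (y = 6*(-1 - 1*5) = 6*(-1 - 5) = 6*(-6) = -36)
A(P) = √(-36 + P) (A(P) = √(P - 36) = √(-36 + P))
√(w(A(3)) - 102) = √((√(-36 + 3))² - 102) = √((√(-33))² - 102) = √((I*√33)² - 102) = √(-33 - 102) = √(-135) = 3*I*√15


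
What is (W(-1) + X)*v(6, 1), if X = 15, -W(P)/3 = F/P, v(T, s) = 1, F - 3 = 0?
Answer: 24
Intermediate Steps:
F = 3 (F = 3 + 0 = 3)
W(P) = -9/P
(W(-1) + X)*v(6, 1) = (-9/(-1) + 15)*1 = (-9*(-1) + 15)*1 = (9 + 15)*1 = 24*1 = 24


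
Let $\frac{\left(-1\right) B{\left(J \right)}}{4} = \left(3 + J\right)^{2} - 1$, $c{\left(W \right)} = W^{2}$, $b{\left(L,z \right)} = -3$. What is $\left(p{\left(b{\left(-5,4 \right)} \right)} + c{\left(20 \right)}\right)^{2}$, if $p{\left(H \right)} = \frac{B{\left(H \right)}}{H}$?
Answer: $\frac{1430416}{9} \approx 1.5894 \cdot 10^{5}$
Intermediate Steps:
$B{\left(J \right)} = 4 - 4 \left(3 + J\right)^{2}$ ($B{\left(J \right)} = - 4 \left(\left(3 + J\right)^{2} - 1\right) = - 4 \left(-1 + \left(3 + J\right)^{2}\right) = 4 - 4 \left(3 + J\right)^{2}$)
$p{\left(H \right)} = \frac{4 - 4 \left(3 + H\right)^{2}}{H}$
$\left(p{\left(b{\left(-5,4 \right)} \right)} + c{\left(20 \right)}\right)^{2} = \left(\frac{4 \left(1 - \left(3 - 3\right)^{2}\right)}{-3} + 20^{2}\right)^{2} = \left(4 \left(- \frac{1}{3}\right) \left(1 - 0^{2}\right) + 400\right)^{2} = \left(4 \left(- \frac{1}{3}\right) \left(1 - 0\right) + 400\right)^{2} = \left(4 \left(- \frac{1}{3}\right) \left(1 + 0\right) + 400\right)^{2} = \left(4 \left(- \frac{1}{3}\right) 1 + 400\right)^{2} = \left(- \frac{4}{3} + 400\right)^{2} = \left(\frac{1196}{3}\right)^{2} = \frac{1430416}{9}$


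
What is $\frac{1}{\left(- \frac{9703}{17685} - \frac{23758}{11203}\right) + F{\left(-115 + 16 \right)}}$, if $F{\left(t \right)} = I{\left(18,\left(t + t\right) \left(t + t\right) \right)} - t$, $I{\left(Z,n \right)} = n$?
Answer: $\frac{198125055}{7786380173726} \approx 2.5445 \cdot 10^{-5}$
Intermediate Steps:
$F{\left(t \right)} = - t + 4 t^{2}$ ($F{\left(t \right)} = \left(t + t\right) \left(t + t\right) - t = 2 t 2 t - t = 4 t^{2} - t = - t + 4 t^{2}$)
$\frac{1}{\left(- \frac{9703}{17685} - \frac{23758}{11203}\right) + F{\left(-115 + 16 \right)}} = \frac{1}{\left(- \frac{9703}{17685} - \frac{23758}{11203}\right) + \left(-115 + 16\right) \left(-1 + 4 \left(-115 + 16\right)\right)} = \frac{1}{\left(\left(-9703\right) \frac{1}{17685} - \frac{23758}{11203}\right) - 99 \left(-1 + 4 \left(-99\right)\right)} = \frac{1}{\left(- \frac{9703}{17685} - \frac{23758}{11203}\right) - 99 \left(-1 - 396\right)} = \frac{1}{- \frac{528862939}{198125055} - -39303} = \frac{1}{- \frac{528862939}{198125055} + 39303} = \frac{1}{\frac{7786380173726}{198125055}} = \frac{198125055}{7786380173726}$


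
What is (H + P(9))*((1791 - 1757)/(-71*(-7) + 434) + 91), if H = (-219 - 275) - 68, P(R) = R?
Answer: -6695645/133 ≈ -50343.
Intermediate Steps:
H = -562 (H = -494 - 68 = -562)
(H + P(9))*((1791 - 1757)/(-71*(-7) + 434) + 91) = (-562 + 9)*((1791 - 1757)/(-71*(-7) + 434) + 91) = -553*(34/(497 + 434) + 91) = -553*(34/931 + 91) = -553*84755/931 = -6695645/133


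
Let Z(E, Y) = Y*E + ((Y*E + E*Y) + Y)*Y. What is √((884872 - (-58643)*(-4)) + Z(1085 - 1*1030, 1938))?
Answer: √417655574 ≈ 20437.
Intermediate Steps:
Z(E, Y) = E*Y + Y*(Y + 2*E*Y) (Z(E, Y) = E*Y + ((E*Y + E*Y) + Y)*Y = E*Y + (2*E*Y + Y)*Y = E*Y + (Y + 2*E*Y)*Y = E*Y + Y*(Y + 2*E*Y))
√((884872 - (-58643)*(-4)) + Z(1085 - 1*1030, 1938)) = √((884872 - (-58643)*(-4)) + 1938*((1085 - 1*1030) + 1938 + 2*(1085 - 1*1030)*1938)) = √((884872 - 1*234572) + 1938*((1085 - 1030) + 1938 + 2*(1085 - 1030)*1938)) = √((884872 - 234572) + 1938*(55 + 1938 + 2*55*1938)) = √(650300 + 1938*(55 + 1938 + 213180)) = √(650300 + 1938*215173) = √(650300 + 417005274) = √417655574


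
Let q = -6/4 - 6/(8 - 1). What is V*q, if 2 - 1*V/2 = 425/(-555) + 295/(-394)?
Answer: -1690733/102046 ≈ -16.568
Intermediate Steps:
V = 153703/21867 (V = 4 - 2*(425/(-555) + 295/(-394)) = 4 - 2*(425*(-1/555) + 295*(-1/394)) = 4 - 2*(-85/111 - 295/394) = 4 - 2*(-66235/43734) = 4 + 66235/21867 = 153703/21867 ≈ 7.0290)
q = -33/14 (q = -6*¼ - 6/7 = -3/2 - 6*⅐ = -3/2 - 6/7 = -33/14 ≈ -2.3571)
V*q = (153703/21867)*(-33/14) = -1690733/102046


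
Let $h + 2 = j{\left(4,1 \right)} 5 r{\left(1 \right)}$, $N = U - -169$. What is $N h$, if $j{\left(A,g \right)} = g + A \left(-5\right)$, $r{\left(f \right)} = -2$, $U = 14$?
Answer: $34404$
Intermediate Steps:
$N = 183$ ($N = 14 - -169 = 14 + 169 = 183$)
$j{\left(A,g \right)} = g - 5 A$
$h = 188$ ($h = -2 + \left(1 - 20\right) 5 \left(-2\right) = -2 + \left(-19\right) 5 \left(-2\right) = -2 - -190 = -2 + 190 = 188$)
$N h = 183 \cdot 188 = 34404$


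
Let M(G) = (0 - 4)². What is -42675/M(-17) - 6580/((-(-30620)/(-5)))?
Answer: -65309105/24496 ≈ -2666.1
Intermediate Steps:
M(G) = 16 (M(G) = (-4)² = 16)
-42675/M(-17) - 6580/((-(-30620)/(-5))) = -42675/16 - 6580/((-(-30620)/(-5))) = -42675*1/16 - 6580/((-(-30620)*(-1)/5)) = -42675/16 - 6580/((-1531*4)) = -42675/16 - 6580/(-6124) = -42675/16 - 6580*(-1/6124) = -42675/16 + 1645/1531 = -65309105/24496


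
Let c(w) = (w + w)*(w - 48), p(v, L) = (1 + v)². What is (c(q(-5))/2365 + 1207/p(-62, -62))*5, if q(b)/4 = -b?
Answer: -1312965/1760033 ≈ -0.74599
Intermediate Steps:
q(b) = -4*b (q(b) = 4*(-b) = -4*b)
c(w) = 2*w*(-48 + w) (c(w) = (2*w)*(-48 + w) = 2*w*(-48 + w))
(c(q(-5))/2365 + 1207/p(-62, -62))*5 = ((2*(-4*(-5))*(-48 - 4*(-5)))/2365 + 1207/((1 - 62)²))*5 = ((2*20*(-48 + 20))*(1/2365) + 1207/((-61)²))*5 = ((2*20*(-28))*(1/2365) + 1207/3721)*5 = (-1120*1/2365 + 1207*(1/3721))*5 = (-224/473 + 1207/3721)*5 = -262593/1760033*5 = -1312965/1760033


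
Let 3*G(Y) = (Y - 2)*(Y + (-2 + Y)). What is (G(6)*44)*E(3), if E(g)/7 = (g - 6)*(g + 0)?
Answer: -36960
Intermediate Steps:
E(g) = 7*g*(-6 + g) (E(g) = 7*((g - 6)*(g + 0)) = 7*((-6 + g)*g) = 7*(g*(-6 + g)) = 7*g*(-6 + g))
G(Y) = (-2 + Y)*(-2 + 2*Y)/3 (G(Y) = ((Y - 2)*(Y + (-2 + Y)))/3 = ((-2 + Y)*(-2 + 2*Y))/3 = (-2 + Y)*(-2 + 2*Y)/3)
(G(6)*44)*E(3) = ((4/3 - 2*6 + (⅔)*6²)*44)*(7*3*(-6 + 3)) = ((4/3 - 12 + (⅔)*36)*44)*(7*3*(-3)) = ((4/3 - 12 + 24)*44)*(-63) = ((40/3)*44)*(-63) = (1760/3)*(-63) = -36960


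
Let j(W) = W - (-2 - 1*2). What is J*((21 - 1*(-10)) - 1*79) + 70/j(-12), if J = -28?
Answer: 5341/4 ≈ 1335.3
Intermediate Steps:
j(W) = 4 + W (j(W) = W - (-2 - 2) = W - 1*(-4) = W + 4 = 4 + W)
J*((21 - 1*(-10)) - 1*79) + 70/j(-12) = -28*((21 - 1*(-10)) - 1*79) + 70/(4 - 12) = -28*((21 + 10) - 79) + 70/(-8) = -28*(31 - 79) + 70*(-⅛) = -28*(-48) - 35/4 = 1344 - 35/4 = 5341/4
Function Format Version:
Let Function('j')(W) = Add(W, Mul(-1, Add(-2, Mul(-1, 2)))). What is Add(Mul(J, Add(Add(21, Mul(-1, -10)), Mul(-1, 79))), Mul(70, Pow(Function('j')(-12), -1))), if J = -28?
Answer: Rational(5341, 4) ≈ 1335.3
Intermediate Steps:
Function('j')(W) = Add(4, W) (Function('j')(W) = Add(W, Mul(-1, Add(-2, -2))) = Add(W, Mul(-1, -4)) = Add(W, 4) = Add(4, W))
Add(Mul(J, Add(Add(21, Mul(-1, -10)), Mul(-1, 79))), Mul(70, Pow(Function('j')(-12), -1))) = Add(Mul(-28, Add(Add(21, Mul(-1, -10)), Mul(-1, 79))), Mul(70, Pow(Add(4, -12), -1))) = Add(Mul(-28, Add(Add(21, 10), -79)), Mul(70, Pow(-8, -1))) = Add(Mul(-28, Add(31, -79)), Mul(70, Rational(-1, 8))) = Add(Mul(-28, -48), Rational(-35, 4)) = Add(1344, Rational(-35, 4)) = Rational(5341, 4)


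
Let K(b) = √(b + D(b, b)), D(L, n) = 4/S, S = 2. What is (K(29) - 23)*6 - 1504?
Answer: -1642 + 6*√31 ≈ -1608.6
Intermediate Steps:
D(L, n) = 2 (D(L, n) = 4/2 = 4*(½) = 2)
K(b) = √(2 + b) (K(b) = √(b + 2) = √(2 + b))
(K(29) - 23)*6 - 1504 = (√(2 + 29) - 23)*6 - 1504 = (√31 - 23)*6 - 1504 = (-23 + √31)*6 - 1504 = (-138 + 6*√31) - 1504 = -1642 + 6*√31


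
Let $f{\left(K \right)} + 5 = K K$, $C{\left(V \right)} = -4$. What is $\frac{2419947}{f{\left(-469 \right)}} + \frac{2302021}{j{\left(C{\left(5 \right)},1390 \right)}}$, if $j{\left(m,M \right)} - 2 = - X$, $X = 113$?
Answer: $- \frac{506074716959}{24415116} \approx -20728.0$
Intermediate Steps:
$j{\left(m,M \right)} = -111$ ($j{\left(m,M \right)} = 2 - 113 = -111$)
$f{\left(K \right)} = -5 + K^{2}$ ($f{\left(K \right)} = -5 + K K = -5 + K^{2}$)
$\frac{2419947}{f{\left(-469 \right)}} + \frac{2302021}{j{\left(C{\left(5 \right)},1390 \right)}} = \frac{2419947}{-5 + \left(-469\right)^{2}} + \frac{2302021}{-111} = \frac{2419947}{-5 + 219961} + 2302021 \left(- \frac{1}{111}\right) = \frac{2419947}{219956} - \frac{2302021}{111} = - \frac{506074716959}{24415116}$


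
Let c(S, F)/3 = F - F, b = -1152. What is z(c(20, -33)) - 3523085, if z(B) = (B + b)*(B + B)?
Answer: -3523085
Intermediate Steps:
c(S, F) = 0 (c(S, F) = 3*(F - F) = 3*0 = 0)
z(B) = 2*B*(-1152 + B) (z(B) = (B - 1152)*(B + B) = (-1152 + B)*(2*B) = 2*B*(-1152 + B))
z(c(20, -33)) - 3523085 = 2*0*(-1152 + 0) - 3523085 = 2*0*(-1152) - 3523085 = 0 - 3523085 = -3523085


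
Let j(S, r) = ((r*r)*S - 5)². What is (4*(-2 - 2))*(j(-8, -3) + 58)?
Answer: -95792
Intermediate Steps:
j(S, r) = (-5 + S*r²)² (j(S, r) = (r²*S - 5)² = (S*r² - 5)² = (-5 + S*r²)²)
(4*(-2 - 2))*(j(-8, -3) + 58) = (4*(-2 - 2))*((-5 - 8*(-3)²)² + 58) = (4*(-4))*((-5 - 8*9)² + 58) = -16*((-5 - 72)² + 58) = -16*((-77)² + 58) = -16*(5929 + 58) = -16*5987 = -95792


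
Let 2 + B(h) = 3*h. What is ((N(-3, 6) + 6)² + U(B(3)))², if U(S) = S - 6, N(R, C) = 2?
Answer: 4225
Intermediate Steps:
B(h) = -2 + 3*h
U(S) = -6 + S
((N(-3, 6) + 6)² + U(B(3)))² = ((2 + 6)² + (-6 + (-2 + 3*3)))² = (8² + (-6 + (-2 + 9)))² = (64 + (-6 + 7))² = (64 + 1)² = 65² = 4225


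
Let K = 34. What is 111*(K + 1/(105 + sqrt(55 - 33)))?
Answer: 41536977/11003 - 111*sqrt(22)/11003 ≈ 3775.0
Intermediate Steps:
111*(K + 1/(105 + sqrt(55 - 33))) = 111*(34 + 1/(105 + sqrt(55 - 33))) = 111*(34 + 1/(105 + sqrt(22))) = 3774 + 111/(105 + sqrt(22))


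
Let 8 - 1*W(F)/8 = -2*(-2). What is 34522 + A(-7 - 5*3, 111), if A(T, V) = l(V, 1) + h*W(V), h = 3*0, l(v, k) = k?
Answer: 34523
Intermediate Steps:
W(F) = 32 (W(F) = 64 - (-16)*(-2) = 64 - 8*4 = 64 - 32 = 32)
h = 0
A(T, V) = 1 (A(T, V) = 1 + 0*32 = 1 + 0 = 1)
34522 + A(-7 - 5*3, 111) = 34522 + 1 = 34523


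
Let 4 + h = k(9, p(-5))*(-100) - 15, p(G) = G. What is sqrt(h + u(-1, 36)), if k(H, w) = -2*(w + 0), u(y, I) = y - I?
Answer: 4*I*sqrt(66) ≈ 32.496*I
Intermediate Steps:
k(H, w) = -2*w
h = -1019 (h = -4 + (-2*(-5)*(-100) - 15) = -4 + (10*(-100) - 15) = -4 + (-1000 - 15) = -4 - 1015 = -1019)
sqrt(h + u(-1, 36)) = sqrt(-1019 + (-1 - 1*36)) = sqrt(-1019 + (-1 - 36)) = sqrt(-1019 - 37) = sqrt(-1056) = 4*I*sqrt(66)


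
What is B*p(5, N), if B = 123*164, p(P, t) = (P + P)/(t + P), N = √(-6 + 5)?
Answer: 504300/13 - 100860*I/13 ≈ 38792.0 - 7758.5*I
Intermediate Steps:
N = I (N = √(-1) = I ≈ 1.0*I)
p(P, t) = 2*P/(P + t) (p(P, t) = (2*P)/(P + t) = 2*P/(P + t))
B = 20172
B*p(5, N) = 20172*(2*5/(5 + I)) = 20172*(2*5*((5 - I)/26)) = 20172*(25/13 - 5*I/13) = 504300/13 - 100860*I/13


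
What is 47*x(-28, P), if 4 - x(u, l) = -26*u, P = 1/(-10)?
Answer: -34028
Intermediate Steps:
P = -⅒ ≈ -0.10000
x(u, l) = 4 + 26*u (x(u, l) = 4 - (-26)*u = 4 + 26*u)
47*x(-28, P) = 47*(4 + 26*(-28)) = 47*(4 - 728) = 47*(-724) = -34028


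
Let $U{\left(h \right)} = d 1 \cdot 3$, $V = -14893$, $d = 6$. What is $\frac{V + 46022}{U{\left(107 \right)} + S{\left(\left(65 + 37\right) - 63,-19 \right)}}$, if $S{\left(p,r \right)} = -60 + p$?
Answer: $- \frac{31129}{3} \approx -10376.0$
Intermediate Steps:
$U{\left(h \right)} = 18$ ($U{\left(h \right)} = 6 \cdot 1 \cdot 3 = 6 \cdot 3 = 18$)
$\frac{V + 46022}{U{\left(107 \right)} + S{\left(\left(65 + 37\right) - 63,-19 \right)}} = \frac{-14893 + 46022}{18 + \left(-60 + \left(\left(65 + 37\right) - 63\right)\right)} = \frac{31129}{18 + \left(-60 + \left(102 - 63\right)\right)} = \frac{31129}{18 + \left(-60 + 39\right)} = \frac{31129}{18 - 21} = \frac{31129}{-3} = 31129 \left(- \frac{1}{3}\right) = - \frac{31129}{3}$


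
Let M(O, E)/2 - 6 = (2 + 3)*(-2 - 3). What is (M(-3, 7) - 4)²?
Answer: 1764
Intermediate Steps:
M(O, E) = -38 (M(O, E) = 12 + 2*((2 + 3)*(-2 - 3)) = 12 + 2*(5*(-5)) = 12 + 2*(-25) = 12 - 50 = -38)
(M(-3, 7) - 4)² = (-38 - 4)² = (-42)² = 1764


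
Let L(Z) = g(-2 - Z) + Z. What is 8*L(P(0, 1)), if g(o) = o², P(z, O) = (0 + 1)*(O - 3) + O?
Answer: 0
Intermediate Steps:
P(z, O) = -3 + 2*O (P(z, O) = 1*(-3 + O) + O = (-3 + O) + O = -3 + 2*O)
L(Z) = Z + (-2 - Z)² (L(Z) = (-2 - Z)² + Z = Z + (-2 - Z)²)
8*L(P(0, 1)) = 8*((-3 + 2*1) + (2 + (-3 + 2*1))²) = 8*((-3 + 2) + (2 + (-3 + 2))²) = 8*(-1 + (2 - 1)²) = 8*(-1 + 1²) = 8*(-1 + 1) = 8*0 = 0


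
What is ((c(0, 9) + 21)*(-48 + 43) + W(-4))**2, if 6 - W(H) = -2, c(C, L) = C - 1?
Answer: 8464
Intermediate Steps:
c(C, L) = -1 + C
W(H) = 8 (W(H) = 6 - 1*(-2) = 6 + 2 = 8)
((c(0, 9) + 21)*(-48 + 43) + W(-4))**2 = (((-1 + 0) + 21)*(-48 + 43) + 8)**2 = ((-1 + 21)*(-5) + 8)**2 = (20*(-5) + 8)**2 = (-100 + 8)**2 = (-92)**2 = 8464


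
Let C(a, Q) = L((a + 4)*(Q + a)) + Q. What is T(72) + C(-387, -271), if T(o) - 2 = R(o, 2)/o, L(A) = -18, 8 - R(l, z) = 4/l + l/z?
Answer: -372457/1296 ≈ -287.39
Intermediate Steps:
R(l, z) = 8 - 4/l - l/z (R(l, z) = 8 - (4/l + l/z) = 8 + (-4/l - l/z) = 8 - 4/l - l/z)
T(o) = 2 + (8 - 4/o - o/2)/o (T(o) = 2 + (8 - 4/o - 1*o/2)/o = 2 + (8 - 4/o - 1*o*1/2)/o = 2 + (8 - 4/o - o/2)/o)
C(a, Q) = -18 + Q
T(72) + C(-387, -271) = (3/2 - 4/72**2 + 8/72) + (-18 - 271) = (3/2 - 4*1/5184 + 8*(1/72)) - 289 = (3/2 - 1/1296 + 1/9) - 289 = 2087/1296 - 289 = -372457/1296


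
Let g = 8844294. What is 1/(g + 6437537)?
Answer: 1/15281831 ≈ 6.5437e-8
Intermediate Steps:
1/(g + 6437537) = 1/(8844294 + 6437537) = 1/15281831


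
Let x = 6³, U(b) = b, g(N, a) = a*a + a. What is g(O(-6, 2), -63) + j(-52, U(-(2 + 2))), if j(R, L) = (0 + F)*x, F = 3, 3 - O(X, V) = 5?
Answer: 4554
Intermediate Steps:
O(X, V) = -2 (O(X, V) = 3 - 1*5 = 3 - 5 = -2)
g(N, a) = a + a² (g(N, a) = a² + a = a + a²)
x = 216
j(R, L) = 648 (j(R, L) = (0 + 3)*216 = 3*216 = 648)
g(O(-6, 2), -63) + j(-52, U(-(2 + 2))) = -63*(1 - 63) + 648 = -63*(-62) + 648 = 3906 + 648 = 4554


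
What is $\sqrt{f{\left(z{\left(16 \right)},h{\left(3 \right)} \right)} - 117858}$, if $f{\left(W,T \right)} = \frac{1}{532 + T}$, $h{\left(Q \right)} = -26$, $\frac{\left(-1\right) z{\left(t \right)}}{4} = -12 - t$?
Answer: $\frac{i \sqrt{30175890382}}{506} \approx 343.3 i$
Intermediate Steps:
$z{\left(t \right)} = 48 + 4 t$ ($z{\left(t \right)} = - 4 \left(-12 - t\right) = 48 + 4 t$)
$\sqrt{f{\left(z{\left(16 \right)},h{\left(3 \right)} \right)} - 117858} = \sqrt{\frac{1}{532 - 26} - 117858} = \sqrt{\frac{1}{506} - 117858} = \sqrt{- \frac{59636147}{506}} = \frac{i \sqrt{30175890382}}{506}$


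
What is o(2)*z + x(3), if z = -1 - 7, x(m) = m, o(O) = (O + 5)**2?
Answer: -389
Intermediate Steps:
o(O) = (5 + O)**2
z = -8
o(2)*z + x(3) = (5 + 2)**2*(-8) + 3 = 7**2*(-8) + 3 = 49*(-8) + 3 = -392 + 3 = -389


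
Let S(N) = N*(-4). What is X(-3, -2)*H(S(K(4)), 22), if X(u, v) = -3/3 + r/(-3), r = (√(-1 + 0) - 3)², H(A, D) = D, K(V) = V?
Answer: -242/3 + 44*I ≈ -80.667 + 44.0*I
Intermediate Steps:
S(N) = -4*N
r = (-3 + I)² (r = (√(-1) - 3)² = (I - 3)² = (-3 + I)² ≈ 8.0 - 6.0*I)
X(u, v) = -1 - (3 - I)²/3 (X(u, v) = -3/3 + (3 - I)²/(-3) = -3*⅓ + (3 - I)²*(-⅓) = -1 - (3 - I)²/3)
X(-3, -2)*H(S(K(4)), 22) = (-11/3 + 2*I)*22 = -242/3 + 44*I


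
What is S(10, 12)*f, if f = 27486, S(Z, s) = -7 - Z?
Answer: -467262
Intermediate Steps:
S(10, 12)*f = (-7 - 1*10)*27486 = (-7 - 10)*27486 = -17*27486 = -467262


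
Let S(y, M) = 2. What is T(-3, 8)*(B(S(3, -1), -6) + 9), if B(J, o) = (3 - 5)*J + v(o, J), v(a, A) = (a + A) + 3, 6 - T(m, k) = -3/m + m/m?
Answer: 16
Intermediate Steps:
T(m, k) = 5 + 3/m (T(m, k) = 6 - (-3/m + m/m) = 6 - (-3/m + 1) = 6 - (1 - 3/m) = 6 + (-1 + 3/m) = 5 + 3/m)
v(a, A) = 3 + A + a (v(a, A) = (A + a) + 3 = 3 + A + a)
B(J, o) = 3 + o - J (B(J, o) = (3 - 5)*J + (3 + J + o) = -2*J + (3 + J + o) = 3 + o - J)
T(-3, 8)*(B(S(3, -1), -6) + 9) = (5 + 3/(-3))*((3 - 6 - 1*2) + 9) = (5 + 3*(-⅓))*((3 - 6 - 2) + 9) = (5 - 1)*(-5 + 9) = 4*4 = 16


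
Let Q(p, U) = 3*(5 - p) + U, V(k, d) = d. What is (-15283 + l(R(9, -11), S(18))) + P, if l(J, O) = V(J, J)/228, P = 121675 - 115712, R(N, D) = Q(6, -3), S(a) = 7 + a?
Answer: -354161/38 ≈ -9320.0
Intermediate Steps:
Q(p, U) = 15 + U - 3*p (Q(p, U) = (15 - 3*p) + U = 15 + U - 3*p)
R(N, D) = -6 (R(N, D) = 15 - 3 - 3*6 = 15 - 3 - 18 = -6)
P = 5963
l(J, O) = J/228
(-15283 + l(R(9, -11), S(18))) + P = (-15283 + (1/228)*(-6)) + 5963 = (-15283 - 1/38) + 5963 = -580755/38 + 5963 = -354161/38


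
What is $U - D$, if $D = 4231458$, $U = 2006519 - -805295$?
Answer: $-1419644$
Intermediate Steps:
$U = 2811814$ ($U = 2006519 + 805295 = 2811814$)
$U - D = 2811814 - 4231458 = -1419644$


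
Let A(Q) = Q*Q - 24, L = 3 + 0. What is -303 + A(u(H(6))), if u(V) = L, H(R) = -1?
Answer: -318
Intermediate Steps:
L = 3
u(V) = 3
A(Q) = -24 + Q² (A(Q) = Q² - 24 = -24 + Q²)
-303 + A(u(H(6))) = -303 + (-24 + 3²) = -303 + (-24 + 9) = -303 - 15 = -318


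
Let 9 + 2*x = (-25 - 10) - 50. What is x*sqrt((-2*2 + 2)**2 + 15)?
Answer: -47*sqrt(19) ≈ -204.87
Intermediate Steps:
x = -47 (x = -9/2 + ((-25 - 10) - 50)/2 = -9/2 + (-35 - 50)/2 = -9/2 + (1/2)*(-85) = -9/2 - 85/2 = -47)
x*sqrt((-2*2 + 2)**2 + 15) = -47*sqrt((-2*2 + 2)**2 + 15) = -47*sqrt((-4 + 2)**2 + 15) = -47*sqrt((-2)**2 + 15) = -47*sqrt(4 + 15) = -47*sqrt(19)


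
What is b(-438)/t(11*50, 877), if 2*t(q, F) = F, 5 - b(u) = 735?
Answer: -1460/877 ≈ -1.6648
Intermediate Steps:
b(u) = -730 (b(u) = 5 - 1*735 = 5 - 735 = -730)
t(q, F) = F/2
b(-438)/t(11*50, 877) = -730/((1/2)*877) = -730/877/2 = -730*2/877 = -1460/877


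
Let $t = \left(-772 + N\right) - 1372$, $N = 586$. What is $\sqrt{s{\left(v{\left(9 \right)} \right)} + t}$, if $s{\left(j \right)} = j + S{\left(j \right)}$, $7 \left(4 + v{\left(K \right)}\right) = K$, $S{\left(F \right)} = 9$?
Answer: $\frac{i \sqrt{76034}}{7} \approx 39.392 i$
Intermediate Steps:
$v{\left(K \right)} = -4 + \frac{K}{7}$
$t = -1558$ ($t = \left(-772 + 586\right) - 1372 = -186 - 1372 = -1558$)
$s{\left(j \right)} = 9 + j$ ($s{\left(j \right)} = j + 9 = 9 + j$)
$\sqrt{s{\left(v{\left(9 \right)} \right)} + t} = \sqrt{\left(9 + \left(-4 + \frac{1}{7} \cdot 9\right)\right) - 1558} = \sqrt{\left(9 + \left(-4 + \frac{9}{7}\right)\right) - 1558} = \sqrt{\left(9 - \frac{19}{7}\right) - 1558} = \sqrt{\frac{44}{7} - 1558} = \sqrt{- \frac{10862}{7}} = \frac{i \sqrt{76034}}{7}$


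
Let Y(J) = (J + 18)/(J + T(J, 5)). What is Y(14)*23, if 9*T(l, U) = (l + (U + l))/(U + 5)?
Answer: 22080/431 ≈ 51.230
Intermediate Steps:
T(l, U) = (U + 2*l)/(9*(5 + U)) (T(l, U) = ((l + (U + l))/(U + 5))/9 = ((U + 2*l)/(5 + U))/9 = (U + 2*l)/(9*(5 + U)))
Y(J) = (18 + J)/(1/18 + 46*J/45) (Y(J) = (J + 18)/(J + (5 + 2*J)/(9*(5 + 5))) = (18 + J)/(J + (1/9)*(5 + 2*J)/10) = (18 + J)/(J + (1/9)*(1/10)*(5 + 2*J)) = (18 + J)/(J + (1/18 + J/45)) = (18 + J)/(1/18 + 46*J/45))
Y(14)*23 = (90*(18 + 14)/(5 + 92*14))*23 = (90*32/(5 + 1288))*23 = (90*32/1293)*23 = (90*(1/1293)*32)*23 = (960/431)*23 = 22080/431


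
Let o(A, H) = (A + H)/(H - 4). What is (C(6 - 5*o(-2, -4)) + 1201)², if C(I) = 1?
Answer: 1444804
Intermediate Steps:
o(A, H) = (A + H)/(-4 + H)
(C(6 - 5*o(-2, -4)) + 1201)² = (1 + 1201)² = 1202² = 1444804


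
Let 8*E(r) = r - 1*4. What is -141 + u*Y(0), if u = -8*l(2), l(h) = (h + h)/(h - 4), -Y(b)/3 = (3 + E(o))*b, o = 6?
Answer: -141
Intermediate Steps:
E(r) = -1/2 + r/8 (E(r) = (r - 1*4)/8 = (r - 4)/8 = (-4 + r)/8 = -1/2 + r/8)
Y(b) = -39*b/4 (Y(b) = -3*(3 + (-1/2 + (1/8)*6))*b = -3*(3 + (-1/2 + 3/4))*b = -3*(3 + 1/4)*b = -39*b/4)
l(h) = 2*h/(-4 + h) (l(h) = (2*h)/(-4 + h) = 2*h/(-4 + h))
u = 16 (u = -16*2/(-4 + 2) = -16*2/(-2) = -16*2*(-1)/2 = -8*(-2) = 16)
-141 + u*Y(0) = -141 + 16*(-39/4*0) = -141 + 16*0 = -141 + 0 = -141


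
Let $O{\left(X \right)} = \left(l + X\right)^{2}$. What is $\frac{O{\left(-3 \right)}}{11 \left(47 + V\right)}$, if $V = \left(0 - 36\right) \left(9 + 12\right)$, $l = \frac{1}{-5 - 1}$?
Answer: $- \frac{361}{280764} \approx -0.0012858$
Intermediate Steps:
$l = - \frac{1}{6}$ ($l = \frac{1}{-6} = - \frac{1}{6} \approx -0.16667$)
$V = -756$ ($V = \left(0 - 36\right) 21 = \left(-36\right) 21 = -756$)
$O{\left(X \right)} = \left(- \frac{1}{6} + X\right)^{2}$
$\frac{O{\left(-3 \right)}}{11 \left(47 + V\right)} = \frac{\frac{1}{36} \left(-1 + 6 \left(-3\right)\right)^{2}}{11 \left(47 - 756\right)} = \frac{\frac{1}{36} \left(-1 - 18\right)^{2}}{11 \left(-709\right)} = \frac{\frac{1}{36} \left(-19\right)^{2}}{-7799} = \frac{1}{36} \cdot 361 \left(- \frac{1}{7799}\right) = \frac{361}{36} \left(- \frac{1}{7799}\right) = - \frac{361}{280764}$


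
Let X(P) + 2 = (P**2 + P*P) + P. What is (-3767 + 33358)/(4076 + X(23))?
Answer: 29591/5155 ≈ 5.7402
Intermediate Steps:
X(P) = -2 + P + 2*P**2 (X(P) = -2 + ((P**2 + P*P) + P) = -2 + ((P**2 + P**2) + P) = -2 + (2*P**2 + P) = -2 + (P + 2*P**2) = -2 + P + 2*P**2)
(-3767 + 33358)/(4076 + X(23)) = (-3767 + 33358)/(4076 + (-2 + 23 + 2*23**2)) = 29591/(4076 + (-2 + 23 + 2*529)) = 29591/(4076 + (-2 + 23 + 1058)) = 29591/(4076 + 1079) = 29591/5155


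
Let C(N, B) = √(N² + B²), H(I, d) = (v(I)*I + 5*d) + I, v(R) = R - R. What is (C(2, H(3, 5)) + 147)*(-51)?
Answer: -7497 - 102*√197 ≈ -8928.6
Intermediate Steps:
v(R) = 0
H(I, d) = I + 5*d (H(I, d) = (0*I + 5*d) + I = (0 + 5*d) + I = 5*d + I = I + 5*d)
C(N, B) = √(B² + N²)
(C(2, H(3, 5)) + 147)*(-51) = (√((3 + 5*5)² + 2²) + 147)*(-51) = (√((3 + 25)² + 4) + 147)*(-51) = (√(28² + 4) + 147)*(-51) = (√(784 + 4) + 147)*(-51) = (√788 + 147)*(-51) = (2*√197 + 147)*(-51) = (147 + 2*√197)*(-51) = -7497 - 102*√197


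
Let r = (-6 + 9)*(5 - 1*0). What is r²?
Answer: 225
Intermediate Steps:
r = 15 (r = 3*(5 + 0) = 3*5 = 15)
r² = 15² = 225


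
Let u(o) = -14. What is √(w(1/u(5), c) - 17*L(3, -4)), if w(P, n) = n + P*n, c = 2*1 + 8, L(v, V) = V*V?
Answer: I*√12873/7 ≈ 16.208*I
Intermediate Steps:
L(v, V) = V²
c = 10 (c = 2 + 8 = 10)
√(w(1/u(5), c) - 17*L(3, -4)) = √(10*(1 + 1/(-14)) - 17*(-4)²) = √(10*(1 - 1/14) - 17*16) = √(10*(13/14) - 272) = √(65/7 - 272) = √(-1839/7) = I*√12873/7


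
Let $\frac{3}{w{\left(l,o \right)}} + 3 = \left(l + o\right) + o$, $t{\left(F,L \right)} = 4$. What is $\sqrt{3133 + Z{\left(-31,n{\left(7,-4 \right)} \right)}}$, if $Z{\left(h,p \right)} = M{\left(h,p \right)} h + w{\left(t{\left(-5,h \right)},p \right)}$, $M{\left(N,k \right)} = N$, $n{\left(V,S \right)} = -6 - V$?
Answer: $\frac{\sqrt{102347}}{5} \approx 63.983$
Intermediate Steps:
$w{\left(l,o \right)} = \frac{3}{-3 + l + 2 o}$ ($w{\left(l,o \right)} = \frac{3}{-3 + \left(\left(l + o\right) + o\right)} = \frac{3}{-3 + \left(l + 2 o\right)} = \frac{3}{-3 + l + 2 o}$)
$Z{\left(h,p \right)} = h^{2} + \frac{3}{1 + 2 p}$ ($Z{\left(h,p \right)} = h h + \frac{3}{-3 + 4 + 2 p} = h^{2} + \frac{3}{1 + 2 p}$)
$\sqrt{3133 + Z{\left(-31,n{\left(7,-4 \right)} \right)}} = \sqrt{3133 + \frac{3 + \left(-31\right)^{2} \left(1 + 2 \left(-6 - 7\right)\right)}{1 + 2 \left(-6 - 7\right)}} = \sqrt{3133 + \frac{3 + 961 \left(1 + 2 \left(-6 - 7\right)\right)}{1 + 2 \left(-6 - 7\right)}} = \sqrt{3133 + \frac{3 + 961 \left(1 + 2 \left(-13\right)\right)}{1 + 2 \left(-13\right)}} = \sqrt{3133 + \frac{3 + 961 \left(1 - 26\right)}{1 - 26}} = \sqrt{3133 + \frac{3 + 961 \left(-25\right)}{-25}} = \sqrt{3133 - \frac{3 - 24025}{25}} = \sqrt{3133 - - \frac{24022}{25}} = \sqrt{3133 + \frac{24022}{25}} = \sqrt{\frac{102347}{25}} = \frac{\sqrt{102347}}{5}$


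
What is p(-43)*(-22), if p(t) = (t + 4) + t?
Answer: 1804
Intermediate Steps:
p(t) = 4 + 2*t (p(t) = (4 + t) + t = 4 + 2*t)
p(-43)*(-22) = (4 + 2*(-43))*(-22) = (4 - 86)*(-22) = -82*(-22) = 1804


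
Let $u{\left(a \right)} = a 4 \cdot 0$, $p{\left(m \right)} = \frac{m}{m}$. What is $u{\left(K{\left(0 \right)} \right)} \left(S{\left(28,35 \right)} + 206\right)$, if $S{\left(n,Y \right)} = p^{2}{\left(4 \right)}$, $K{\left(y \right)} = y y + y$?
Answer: $0$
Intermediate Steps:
$p{\left(m \right)} = 1$
$K{\left(y \right)} = y + y^{2}$ ($K{\left(y \right)} = y^{2} + y = y + y^{2}$)
$u{\left(a \right)} = 0$ ($u{\left(a \right)} = 4 a 0 = 0$)
$S{\left(n,Y \right)} = 1$ ($S{\left(n,Y \right)} = 1^{2} = 1$)
$u{\left(K{\left(0 \right)} \right)} \left(S{\left(28,35 \right)} + 206\right) = 0 \left(1 + 206\right) = 0 \cdot 207 = 0$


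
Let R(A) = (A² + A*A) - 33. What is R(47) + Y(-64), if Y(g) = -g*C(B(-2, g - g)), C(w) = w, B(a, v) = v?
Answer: 4385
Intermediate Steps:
Y(g) = 0 (Y(g) = -g*(g - g) = -g*0 = -1*0 = 0)
R(A) = -33 + 2*A² (R(A) = (A² + A²) - 33 = 2*A² - 33 = -33 + 2*A²)
R(47) + Y(-64) = (-33 + 2*47²) + 0 = (-33 + 2*2209) + 0 = (-33 + 4418) + 0 = 4385 + 0 = 4385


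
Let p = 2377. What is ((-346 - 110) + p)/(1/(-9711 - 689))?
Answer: -19978400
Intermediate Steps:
((-346 - 110) + p)/(1/(-9711 - 689)) = ((-346 - 110) + 2377)/(1/(-9711 - 689)) = (-456 + 2377)/(1/(-10400)) = 1921/(-1/10400) = 1921*(-10400) = -19978400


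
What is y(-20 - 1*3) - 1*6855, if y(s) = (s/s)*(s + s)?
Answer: -6901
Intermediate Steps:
y(s) = 2*s (y(s) = 1*(2*s) = 2*s)
y(-20 - 1*3) - 1*6855 = 2*(-20 - 1*3) - 1*6855 = 2*(-20 - 3) - 6855 = 2*(-23) - 6855 = -46 - 6855 = -6901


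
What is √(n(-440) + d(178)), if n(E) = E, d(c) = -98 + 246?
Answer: 2*I*√73 ≈ 17.088*I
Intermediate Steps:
d(c) = 148
√(n(-440) + d(178)) = √(-440 + 148) = √(-292) = 2*I*√73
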